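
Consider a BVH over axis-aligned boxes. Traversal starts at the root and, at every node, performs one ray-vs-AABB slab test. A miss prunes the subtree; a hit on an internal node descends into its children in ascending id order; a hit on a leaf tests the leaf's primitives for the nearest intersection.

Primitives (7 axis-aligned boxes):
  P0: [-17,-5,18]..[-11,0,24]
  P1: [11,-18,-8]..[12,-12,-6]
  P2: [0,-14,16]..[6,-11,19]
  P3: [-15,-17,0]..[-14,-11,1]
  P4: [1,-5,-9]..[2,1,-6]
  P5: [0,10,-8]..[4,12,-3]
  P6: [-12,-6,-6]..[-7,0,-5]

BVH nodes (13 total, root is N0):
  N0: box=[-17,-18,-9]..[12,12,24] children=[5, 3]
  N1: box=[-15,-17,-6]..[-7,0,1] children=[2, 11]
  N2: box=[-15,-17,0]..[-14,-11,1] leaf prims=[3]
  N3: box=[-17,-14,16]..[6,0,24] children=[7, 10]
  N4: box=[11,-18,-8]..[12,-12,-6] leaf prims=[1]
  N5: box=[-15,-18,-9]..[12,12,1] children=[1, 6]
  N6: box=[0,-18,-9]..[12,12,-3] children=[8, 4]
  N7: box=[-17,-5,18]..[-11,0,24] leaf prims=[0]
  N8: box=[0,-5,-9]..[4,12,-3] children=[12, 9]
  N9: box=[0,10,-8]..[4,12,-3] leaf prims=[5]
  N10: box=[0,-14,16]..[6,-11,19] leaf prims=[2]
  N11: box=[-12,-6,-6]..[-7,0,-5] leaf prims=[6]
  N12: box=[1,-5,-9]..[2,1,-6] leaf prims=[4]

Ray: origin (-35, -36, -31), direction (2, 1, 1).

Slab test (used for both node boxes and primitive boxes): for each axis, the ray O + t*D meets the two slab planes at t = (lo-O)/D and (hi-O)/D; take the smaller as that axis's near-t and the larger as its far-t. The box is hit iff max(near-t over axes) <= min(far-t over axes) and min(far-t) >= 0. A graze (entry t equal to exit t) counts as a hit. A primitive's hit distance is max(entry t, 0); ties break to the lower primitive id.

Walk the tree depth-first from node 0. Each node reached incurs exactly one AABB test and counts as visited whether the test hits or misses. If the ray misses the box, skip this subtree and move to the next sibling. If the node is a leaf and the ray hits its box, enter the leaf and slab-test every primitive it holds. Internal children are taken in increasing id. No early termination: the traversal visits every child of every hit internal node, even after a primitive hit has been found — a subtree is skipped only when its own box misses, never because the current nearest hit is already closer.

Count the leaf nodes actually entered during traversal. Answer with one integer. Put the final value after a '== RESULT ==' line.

Walk:
N0 x:[9,47/2] y:[18,48] z:[22,55] -> hit [22,47/2], descend [3, 5]
  N3 x:[9,41/2] y:[22,36] z:[47,55] -> miss, prune
  N5 x:[10,47/2] y:[18,48] z:[22,32] -> hit [22,47/2], descend [1, 6]
    N1 x:[10,14] y:[19,36] z:[25,32] -> miss, prune
    N6 x:[35/2,47/2] y:[18,48] z:[22,28] -> hit [22,47/2], descend [4, 8]
      N4 x:[23,47/2] y:[18,24] z:[23,25] -> hit [23,47/2] leaf, test {P1@t=23}
      N8 x:[35/2,39/2] y:[31,48] z:[22,28] -> miss, prune

Summary -> nodes [0, 3, 5, 1, 6, 4, 8]; box-tests=7; leaf-entries=1; first=P1

== RESULT ==
1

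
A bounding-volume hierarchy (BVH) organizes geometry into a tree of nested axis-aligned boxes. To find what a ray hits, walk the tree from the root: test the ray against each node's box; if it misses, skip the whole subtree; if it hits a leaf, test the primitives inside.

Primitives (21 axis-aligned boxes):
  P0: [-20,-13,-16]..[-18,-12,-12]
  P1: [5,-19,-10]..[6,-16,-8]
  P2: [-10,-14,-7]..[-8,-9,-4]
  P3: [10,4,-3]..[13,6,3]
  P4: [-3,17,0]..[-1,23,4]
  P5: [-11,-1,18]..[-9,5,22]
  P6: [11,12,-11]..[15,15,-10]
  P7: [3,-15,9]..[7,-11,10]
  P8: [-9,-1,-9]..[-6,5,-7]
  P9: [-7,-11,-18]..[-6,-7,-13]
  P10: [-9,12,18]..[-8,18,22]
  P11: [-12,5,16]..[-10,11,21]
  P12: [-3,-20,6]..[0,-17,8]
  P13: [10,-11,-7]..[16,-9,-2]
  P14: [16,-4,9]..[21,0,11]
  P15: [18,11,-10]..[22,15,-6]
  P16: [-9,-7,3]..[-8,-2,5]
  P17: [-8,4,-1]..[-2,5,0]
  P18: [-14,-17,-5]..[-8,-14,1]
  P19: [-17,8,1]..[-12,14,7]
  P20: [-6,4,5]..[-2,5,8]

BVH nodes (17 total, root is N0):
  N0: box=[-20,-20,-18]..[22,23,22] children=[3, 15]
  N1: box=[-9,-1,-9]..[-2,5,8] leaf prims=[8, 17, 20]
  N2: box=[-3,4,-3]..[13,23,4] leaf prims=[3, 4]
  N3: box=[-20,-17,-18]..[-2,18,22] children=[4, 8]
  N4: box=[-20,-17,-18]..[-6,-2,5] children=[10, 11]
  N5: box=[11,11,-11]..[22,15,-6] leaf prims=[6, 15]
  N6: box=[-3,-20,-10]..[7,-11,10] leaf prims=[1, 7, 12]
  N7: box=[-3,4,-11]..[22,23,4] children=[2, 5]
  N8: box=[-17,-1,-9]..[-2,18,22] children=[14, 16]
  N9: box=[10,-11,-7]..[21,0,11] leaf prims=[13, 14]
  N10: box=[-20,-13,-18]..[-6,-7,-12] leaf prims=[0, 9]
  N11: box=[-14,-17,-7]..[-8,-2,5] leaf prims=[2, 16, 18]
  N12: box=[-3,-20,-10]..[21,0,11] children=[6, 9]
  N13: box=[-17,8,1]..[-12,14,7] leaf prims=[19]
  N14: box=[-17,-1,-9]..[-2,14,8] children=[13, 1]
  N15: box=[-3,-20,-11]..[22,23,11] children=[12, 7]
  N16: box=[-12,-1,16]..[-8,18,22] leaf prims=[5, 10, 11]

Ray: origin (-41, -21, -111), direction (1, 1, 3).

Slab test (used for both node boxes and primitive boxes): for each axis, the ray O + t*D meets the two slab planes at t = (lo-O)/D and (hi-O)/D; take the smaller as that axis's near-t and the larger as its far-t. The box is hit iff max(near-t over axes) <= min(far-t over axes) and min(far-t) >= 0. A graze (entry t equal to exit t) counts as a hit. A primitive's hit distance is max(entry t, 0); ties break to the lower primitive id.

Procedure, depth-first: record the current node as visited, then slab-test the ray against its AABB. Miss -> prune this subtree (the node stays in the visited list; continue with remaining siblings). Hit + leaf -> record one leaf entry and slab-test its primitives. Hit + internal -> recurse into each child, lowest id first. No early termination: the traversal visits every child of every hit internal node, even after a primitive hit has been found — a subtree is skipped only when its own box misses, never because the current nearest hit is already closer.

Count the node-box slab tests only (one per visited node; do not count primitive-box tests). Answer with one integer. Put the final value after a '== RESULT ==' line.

Traverse from the root:
N0 x:[21,63] y:[1,44] z:[31,133/3] -> hit [31,44], descend [3, 15]
  N3 x:[21,39] y:[4,39] z:[31,133/3] -> hit [31,39], descend [4, 8]
    N4 x:[21,35] y:[4,19] z:[31,116/3] -> miss, prune
    N8 x:[24,39] y:[20,39] z:[34,133/3] -> hit [34,39], descend [14, 16]
      N14 x:[24,39] y:[20,35] z:[34,119/3] -> hit [34,35], descend [1, 13]
        N1 x:[32,39] y:[20,26] z:[34,119/3] -> miss, prune
        N13 x:[24,29] y:[29,35] z:[112/3,118/3] -> miss, prune
      N16 x:[29,33] y:[20,39] z:[127/3,133/3] -> miss, prune
  N15 x:[38,63] y:[1,44] z:[100/3,122/3] -> hit [38,122/3], descend [7, 12]
    N7 x:[38,63] y:[25,44] z:[100/3,115/3] -> hit [38,115/3], descend [2, 5]
      N2 x:[38,54] y:[25,44] z:[36,115/3] -> hit [38,115/3] leaf, test {P3(miss), P4@t=38}
      N5 x:[52,63] y:[32,36] z:[100/3,35] -> miss, prune
    N12 x:[38,62] y:[1,21] z:[101/3,122/3] -> miss, prune

13 AABB tests over nodes [0, 3, 4, 8, 14, 1, 13, 16, 15, 7, 2, 5, 12]; 1 leaf entered; closest P4.

== RESULT ==
13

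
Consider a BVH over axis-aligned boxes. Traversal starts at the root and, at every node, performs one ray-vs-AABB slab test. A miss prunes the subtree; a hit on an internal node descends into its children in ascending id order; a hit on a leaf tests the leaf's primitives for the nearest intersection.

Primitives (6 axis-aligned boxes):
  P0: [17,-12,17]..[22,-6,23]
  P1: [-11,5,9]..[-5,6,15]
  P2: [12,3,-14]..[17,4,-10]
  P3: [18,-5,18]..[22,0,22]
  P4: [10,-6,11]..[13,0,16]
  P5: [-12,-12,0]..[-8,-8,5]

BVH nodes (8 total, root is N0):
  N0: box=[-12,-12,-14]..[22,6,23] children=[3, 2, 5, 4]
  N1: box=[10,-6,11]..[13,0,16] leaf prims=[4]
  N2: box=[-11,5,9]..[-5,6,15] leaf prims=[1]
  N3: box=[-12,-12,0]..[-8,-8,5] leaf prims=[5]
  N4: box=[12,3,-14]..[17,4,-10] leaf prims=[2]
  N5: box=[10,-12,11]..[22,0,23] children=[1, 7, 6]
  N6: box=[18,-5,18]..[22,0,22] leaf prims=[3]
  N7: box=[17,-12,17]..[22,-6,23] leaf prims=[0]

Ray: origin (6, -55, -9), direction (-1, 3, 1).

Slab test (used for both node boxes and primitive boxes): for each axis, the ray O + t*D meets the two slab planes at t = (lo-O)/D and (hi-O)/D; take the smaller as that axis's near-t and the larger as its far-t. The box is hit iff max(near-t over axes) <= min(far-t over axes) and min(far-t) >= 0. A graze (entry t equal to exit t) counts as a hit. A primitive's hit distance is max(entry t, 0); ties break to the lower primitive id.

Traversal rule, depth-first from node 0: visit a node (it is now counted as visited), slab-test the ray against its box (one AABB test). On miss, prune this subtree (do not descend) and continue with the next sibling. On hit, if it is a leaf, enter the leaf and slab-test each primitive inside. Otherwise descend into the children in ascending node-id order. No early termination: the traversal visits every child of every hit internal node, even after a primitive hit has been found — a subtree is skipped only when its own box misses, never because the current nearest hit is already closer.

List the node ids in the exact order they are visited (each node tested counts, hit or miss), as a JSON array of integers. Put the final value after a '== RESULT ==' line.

Trace the traversal:
N0 x:[-16,18] y:[43/3,61/3] z:[-5,32] -> hit [43/3,18], descend [2, 3, 4, 5]
  N2 x:[11,17] y:[20,61/3] z:[18,24] -> miss, prune
  N3 x:[14,18] y:[43/3,47/3] z:[9,14] -> miss, prune
  N4 x:[-11,-6] y:[58/3,59/3] z:[-5,-1] -> miss, prune
  N5 x:[-16,-4] y:[43/3,55/3] z:[20,32] -> miss, prune

Summary -> nodes [0, 2, 3, 4, 5]; box-tests=5; leaf-entries=0; first=miss

== RESULT ==
[0, 2, 3, 4, 5]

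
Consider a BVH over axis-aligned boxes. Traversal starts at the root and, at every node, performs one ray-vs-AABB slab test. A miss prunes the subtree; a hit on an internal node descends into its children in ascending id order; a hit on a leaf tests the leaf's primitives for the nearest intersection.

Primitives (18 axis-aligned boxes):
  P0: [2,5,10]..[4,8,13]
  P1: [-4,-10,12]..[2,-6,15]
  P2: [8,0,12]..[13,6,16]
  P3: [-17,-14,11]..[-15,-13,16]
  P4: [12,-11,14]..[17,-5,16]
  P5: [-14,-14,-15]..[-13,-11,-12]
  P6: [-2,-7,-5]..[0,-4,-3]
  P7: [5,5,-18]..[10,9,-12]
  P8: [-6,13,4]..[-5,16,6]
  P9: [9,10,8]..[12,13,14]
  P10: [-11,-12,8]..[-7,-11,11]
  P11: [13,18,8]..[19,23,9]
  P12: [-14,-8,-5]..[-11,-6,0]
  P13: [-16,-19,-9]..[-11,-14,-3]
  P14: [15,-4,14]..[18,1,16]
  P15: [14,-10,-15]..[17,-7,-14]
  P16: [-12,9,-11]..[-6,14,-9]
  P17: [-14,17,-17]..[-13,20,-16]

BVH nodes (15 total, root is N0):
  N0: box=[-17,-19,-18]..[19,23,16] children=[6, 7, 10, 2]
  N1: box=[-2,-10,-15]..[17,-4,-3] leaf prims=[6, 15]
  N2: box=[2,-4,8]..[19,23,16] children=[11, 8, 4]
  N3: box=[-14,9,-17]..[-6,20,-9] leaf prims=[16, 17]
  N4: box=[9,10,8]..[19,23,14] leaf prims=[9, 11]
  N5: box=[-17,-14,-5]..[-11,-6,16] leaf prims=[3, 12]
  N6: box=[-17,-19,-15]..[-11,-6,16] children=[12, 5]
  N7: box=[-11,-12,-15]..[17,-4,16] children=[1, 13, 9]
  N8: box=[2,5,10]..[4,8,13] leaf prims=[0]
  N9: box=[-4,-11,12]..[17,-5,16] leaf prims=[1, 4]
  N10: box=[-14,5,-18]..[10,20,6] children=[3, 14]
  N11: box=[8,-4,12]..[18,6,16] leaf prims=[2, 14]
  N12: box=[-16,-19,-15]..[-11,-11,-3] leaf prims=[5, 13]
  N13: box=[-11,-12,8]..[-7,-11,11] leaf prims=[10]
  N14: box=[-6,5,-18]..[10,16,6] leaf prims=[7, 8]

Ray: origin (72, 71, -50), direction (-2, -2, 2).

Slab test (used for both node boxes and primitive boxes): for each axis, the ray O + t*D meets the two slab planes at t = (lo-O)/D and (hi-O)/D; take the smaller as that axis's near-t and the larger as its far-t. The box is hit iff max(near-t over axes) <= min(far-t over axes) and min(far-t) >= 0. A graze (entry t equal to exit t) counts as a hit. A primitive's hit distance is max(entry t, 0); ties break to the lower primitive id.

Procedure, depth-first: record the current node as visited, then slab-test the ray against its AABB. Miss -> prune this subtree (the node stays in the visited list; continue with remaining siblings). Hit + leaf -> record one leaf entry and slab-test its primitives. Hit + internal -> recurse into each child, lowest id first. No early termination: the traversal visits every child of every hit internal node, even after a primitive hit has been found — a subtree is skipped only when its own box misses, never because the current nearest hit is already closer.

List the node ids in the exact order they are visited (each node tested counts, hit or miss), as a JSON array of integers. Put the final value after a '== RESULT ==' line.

Traverse from the root:
N0 x:[53/2,89/2] y:[24,45] z:[16,33] -> hit [53/2,33], descend [2, 6, 7, 10]
  N2 x:[53/2,35] y:[24,75/2] z:[29,33] -> hit [29,33], descend [4, 8, 11]
    N4 x:[53/2,63/2] y:[24,61/2] z:[29,32] -> hit [29,61/2] leaf, test {P9@t=30, P11(miss)}
    N8 x:[34,35] y:[63/2,33] z:[30,63/2] -> miss, prune
    N11 x:[27,32] y:[65/2,75/2] z:[31,33] -> miss, prune
  N6 x:[83/2,89/2] y:[77/2,45] z:[35/2,33] -> miss, prune
  N7 x:[55/2,83/2] y:[75/2,83/2] z:[35/2,33] -> miss, prune
  N10 x:[31,43] y:[51/2,33] z:[16,28] -> miss, prune

Summary -> nodes [0, 2, 4, 8, 11, 6, 7, 10]; box-tests=8; leaf-entries=1; first=P9

== RESULT ==
[0, 2, 4, 8, 11, 6, 7, 10]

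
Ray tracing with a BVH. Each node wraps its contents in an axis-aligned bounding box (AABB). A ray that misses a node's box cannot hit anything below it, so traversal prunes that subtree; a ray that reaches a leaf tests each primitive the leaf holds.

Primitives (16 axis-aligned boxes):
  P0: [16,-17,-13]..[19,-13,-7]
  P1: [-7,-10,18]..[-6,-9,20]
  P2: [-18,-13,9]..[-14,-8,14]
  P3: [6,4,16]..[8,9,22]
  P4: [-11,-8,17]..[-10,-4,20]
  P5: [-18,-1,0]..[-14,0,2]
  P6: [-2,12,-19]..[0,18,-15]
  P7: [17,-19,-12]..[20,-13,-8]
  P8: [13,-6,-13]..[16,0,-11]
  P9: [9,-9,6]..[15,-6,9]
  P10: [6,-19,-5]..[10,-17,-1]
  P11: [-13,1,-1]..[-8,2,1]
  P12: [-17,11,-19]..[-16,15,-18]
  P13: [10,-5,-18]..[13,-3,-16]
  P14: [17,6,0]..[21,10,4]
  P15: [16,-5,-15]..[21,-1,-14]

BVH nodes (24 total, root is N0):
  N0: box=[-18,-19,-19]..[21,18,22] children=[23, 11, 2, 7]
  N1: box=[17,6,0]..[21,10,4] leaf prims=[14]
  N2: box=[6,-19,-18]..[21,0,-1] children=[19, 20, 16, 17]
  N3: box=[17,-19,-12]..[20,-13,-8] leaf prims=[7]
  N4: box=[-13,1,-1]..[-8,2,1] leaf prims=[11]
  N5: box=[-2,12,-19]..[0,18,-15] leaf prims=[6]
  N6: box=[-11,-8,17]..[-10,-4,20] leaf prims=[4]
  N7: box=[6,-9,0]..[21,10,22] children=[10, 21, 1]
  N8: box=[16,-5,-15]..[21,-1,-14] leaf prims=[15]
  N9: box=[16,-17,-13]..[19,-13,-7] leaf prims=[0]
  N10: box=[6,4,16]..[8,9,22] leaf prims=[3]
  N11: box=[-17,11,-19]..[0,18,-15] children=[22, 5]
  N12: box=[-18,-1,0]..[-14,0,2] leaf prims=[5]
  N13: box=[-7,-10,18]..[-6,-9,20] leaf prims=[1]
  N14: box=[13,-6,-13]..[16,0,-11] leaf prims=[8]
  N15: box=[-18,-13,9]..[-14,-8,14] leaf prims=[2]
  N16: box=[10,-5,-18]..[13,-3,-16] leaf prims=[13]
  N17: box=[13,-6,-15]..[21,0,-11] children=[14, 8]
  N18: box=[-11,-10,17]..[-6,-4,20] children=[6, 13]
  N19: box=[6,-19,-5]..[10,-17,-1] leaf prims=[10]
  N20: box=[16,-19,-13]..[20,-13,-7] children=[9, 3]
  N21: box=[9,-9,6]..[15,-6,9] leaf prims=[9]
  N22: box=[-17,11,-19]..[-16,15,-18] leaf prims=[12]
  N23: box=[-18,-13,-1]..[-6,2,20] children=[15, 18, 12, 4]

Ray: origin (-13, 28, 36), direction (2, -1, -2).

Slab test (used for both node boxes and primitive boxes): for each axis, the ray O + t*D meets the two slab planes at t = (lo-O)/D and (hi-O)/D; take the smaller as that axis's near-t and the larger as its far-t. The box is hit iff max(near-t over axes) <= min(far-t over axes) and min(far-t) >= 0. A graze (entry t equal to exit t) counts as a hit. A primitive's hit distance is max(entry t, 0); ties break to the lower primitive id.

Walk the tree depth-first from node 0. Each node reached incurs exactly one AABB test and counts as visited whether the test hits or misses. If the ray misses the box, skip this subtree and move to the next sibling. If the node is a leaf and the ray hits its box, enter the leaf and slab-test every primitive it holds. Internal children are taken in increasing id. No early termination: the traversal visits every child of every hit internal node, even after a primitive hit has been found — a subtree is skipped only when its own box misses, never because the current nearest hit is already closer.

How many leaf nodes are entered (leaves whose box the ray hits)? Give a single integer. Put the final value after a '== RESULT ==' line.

Walk:
N0 x:[-5/2,17] y:[10,47] z:[7,55/2] -> hit [10,17], descend [2, 7, 11, 23]
  N2 x:[19/2,17] y:[28,47] z:[37/2,27] -> miss, prune
  N7 x:[19/2,17] y:[18,37] z:[7,18] -> miss, prune
  N11 x:[-2,13/2] y:[10,17] z:[51/2,55/2] -> miss, prune
  N23 x:[-5/2,7/2] y:[26,41] z:[8,37/2] -> miss, prune

5 AABB tests over nodes [0, 2, 7, 11, 23]; 0 leaves entered; closest miss.

== RESULT ==
0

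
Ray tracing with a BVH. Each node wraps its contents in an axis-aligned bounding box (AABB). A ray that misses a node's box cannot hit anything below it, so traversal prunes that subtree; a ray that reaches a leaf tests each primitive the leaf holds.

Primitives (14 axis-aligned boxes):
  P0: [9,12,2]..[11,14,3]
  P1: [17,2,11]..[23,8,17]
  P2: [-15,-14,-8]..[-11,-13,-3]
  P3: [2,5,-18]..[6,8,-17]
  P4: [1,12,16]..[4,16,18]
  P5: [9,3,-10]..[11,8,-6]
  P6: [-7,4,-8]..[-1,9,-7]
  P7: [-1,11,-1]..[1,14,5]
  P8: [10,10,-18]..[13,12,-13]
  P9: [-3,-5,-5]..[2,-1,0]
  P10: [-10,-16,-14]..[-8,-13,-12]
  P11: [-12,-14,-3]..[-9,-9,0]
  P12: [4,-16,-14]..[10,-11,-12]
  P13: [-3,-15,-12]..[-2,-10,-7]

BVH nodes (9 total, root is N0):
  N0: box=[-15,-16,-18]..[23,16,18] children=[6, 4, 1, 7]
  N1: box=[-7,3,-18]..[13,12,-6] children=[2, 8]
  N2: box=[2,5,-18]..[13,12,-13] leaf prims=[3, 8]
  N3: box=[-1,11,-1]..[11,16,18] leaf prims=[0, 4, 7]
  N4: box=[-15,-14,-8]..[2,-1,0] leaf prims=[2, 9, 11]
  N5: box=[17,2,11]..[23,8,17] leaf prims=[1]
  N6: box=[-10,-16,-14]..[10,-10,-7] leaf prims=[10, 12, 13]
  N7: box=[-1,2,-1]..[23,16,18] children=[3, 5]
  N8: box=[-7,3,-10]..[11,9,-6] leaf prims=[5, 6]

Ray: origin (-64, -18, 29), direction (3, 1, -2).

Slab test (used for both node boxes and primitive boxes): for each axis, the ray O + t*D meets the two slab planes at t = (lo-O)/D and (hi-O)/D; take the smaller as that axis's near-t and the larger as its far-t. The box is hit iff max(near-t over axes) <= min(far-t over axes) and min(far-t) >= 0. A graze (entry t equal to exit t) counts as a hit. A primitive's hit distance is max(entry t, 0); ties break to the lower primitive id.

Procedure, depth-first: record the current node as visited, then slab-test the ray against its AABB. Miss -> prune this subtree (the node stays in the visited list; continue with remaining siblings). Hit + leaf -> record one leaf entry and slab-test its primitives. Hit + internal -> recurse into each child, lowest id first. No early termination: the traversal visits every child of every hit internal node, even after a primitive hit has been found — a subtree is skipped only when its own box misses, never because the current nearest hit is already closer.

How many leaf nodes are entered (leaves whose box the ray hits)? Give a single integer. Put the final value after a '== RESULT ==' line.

Trace the traversal:
N0 x:[49/3,29] y:[2,34] z:[11/2,47/2] -> hit [49/3,47/2], descend [1, 4, 6, 7]
  N1 x:[19,77/3] y:[21,30] z:[35/2,47/2] -> hit [21,47/2], descend [2, 8]
    N2 x:[22,77/3] y:[23,30] z:[21,47/2] -> hit [23,47/2] leaf, test {P3@t=23, P8(miss)}
    N8 x:[19,25] y:[21,27] z:[35/2,39/2] -> miss, prune
  N4 x:[49/3,22] y:[4,17] z:[29/2,37/2] -> hit [49/3,17] leaf, test {P2(miss), P9(miss), P11(miss)}
  N6 x:[18,74/3] y:[2,8] z:[18,43/2] -> miss, prune
  N7 x:[21,29] y:[20,34] z:[11/2,15] -> miss, prune

Summary -> nodes [0, 1, 2, 8, 4, 6, 7]; box-tests=7; leaf-entries=2; first=P3

== RESULT ==
2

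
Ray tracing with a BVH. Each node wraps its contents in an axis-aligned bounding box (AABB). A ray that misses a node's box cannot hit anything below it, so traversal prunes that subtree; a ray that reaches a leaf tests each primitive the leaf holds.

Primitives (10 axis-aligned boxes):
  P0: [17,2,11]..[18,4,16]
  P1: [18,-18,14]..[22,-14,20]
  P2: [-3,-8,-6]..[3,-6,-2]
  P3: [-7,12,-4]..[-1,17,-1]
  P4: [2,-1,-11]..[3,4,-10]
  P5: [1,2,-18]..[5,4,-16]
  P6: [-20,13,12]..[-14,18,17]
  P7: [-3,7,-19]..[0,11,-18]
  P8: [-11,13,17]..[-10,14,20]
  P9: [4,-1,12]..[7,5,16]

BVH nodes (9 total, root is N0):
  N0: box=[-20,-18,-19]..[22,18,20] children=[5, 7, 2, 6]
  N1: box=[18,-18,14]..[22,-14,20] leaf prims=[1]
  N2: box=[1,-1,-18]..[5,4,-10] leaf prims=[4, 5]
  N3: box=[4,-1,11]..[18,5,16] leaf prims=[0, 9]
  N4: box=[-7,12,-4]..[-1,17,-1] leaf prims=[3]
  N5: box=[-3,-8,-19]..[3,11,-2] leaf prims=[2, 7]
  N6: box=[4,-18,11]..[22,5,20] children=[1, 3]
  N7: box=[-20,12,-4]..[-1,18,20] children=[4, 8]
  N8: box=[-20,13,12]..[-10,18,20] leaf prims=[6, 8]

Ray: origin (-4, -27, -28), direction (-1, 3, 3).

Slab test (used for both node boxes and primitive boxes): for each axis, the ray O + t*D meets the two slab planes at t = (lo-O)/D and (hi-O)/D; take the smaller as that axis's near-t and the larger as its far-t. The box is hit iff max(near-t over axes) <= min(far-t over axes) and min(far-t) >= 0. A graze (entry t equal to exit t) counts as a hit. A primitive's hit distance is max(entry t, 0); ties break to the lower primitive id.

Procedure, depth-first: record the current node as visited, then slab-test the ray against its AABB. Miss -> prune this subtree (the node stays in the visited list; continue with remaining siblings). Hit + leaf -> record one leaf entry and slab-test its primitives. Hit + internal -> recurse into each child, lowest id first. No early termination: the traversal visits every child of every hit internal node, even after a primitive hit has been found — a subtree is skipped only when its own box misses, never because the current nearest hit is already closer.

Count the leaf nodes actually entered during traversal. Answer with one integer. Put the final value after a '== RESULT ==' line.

Walk:
N0 x:[-26,16] y:[3,15] z:[3,16] -> hit [3,15], descend [2, 5, 6, 7]
  N2 x:[-9,-5] y:[26/3,31/3] z:[10/3,6] -> miss, prune
  N5 x:[-7,-1] y:[19/3,38/3] z:[3,26/3] -> miss, prune
  N6 x:[-26,-8] y:[3,32/3] z:[13,16] -> miss, prune
  N7 x:[-3,16] y:[13,15] z:[8,16] -> hit [13,15], descend [4, 8]
    N4 x:[-3,3] y:[13,44/3] z:[8,9] -> miss, prune
    N8 x:[6,16] y:[40/3,15] z:[40/3,16] -> hit [40/3,15] leaf, test {P6@t=40/3, P8(miss)}

order=[0, 2, 5, 6, 7, 4, 8]  |boxes|=7  |leaves|=1  hit=P6

== RESULT ==
1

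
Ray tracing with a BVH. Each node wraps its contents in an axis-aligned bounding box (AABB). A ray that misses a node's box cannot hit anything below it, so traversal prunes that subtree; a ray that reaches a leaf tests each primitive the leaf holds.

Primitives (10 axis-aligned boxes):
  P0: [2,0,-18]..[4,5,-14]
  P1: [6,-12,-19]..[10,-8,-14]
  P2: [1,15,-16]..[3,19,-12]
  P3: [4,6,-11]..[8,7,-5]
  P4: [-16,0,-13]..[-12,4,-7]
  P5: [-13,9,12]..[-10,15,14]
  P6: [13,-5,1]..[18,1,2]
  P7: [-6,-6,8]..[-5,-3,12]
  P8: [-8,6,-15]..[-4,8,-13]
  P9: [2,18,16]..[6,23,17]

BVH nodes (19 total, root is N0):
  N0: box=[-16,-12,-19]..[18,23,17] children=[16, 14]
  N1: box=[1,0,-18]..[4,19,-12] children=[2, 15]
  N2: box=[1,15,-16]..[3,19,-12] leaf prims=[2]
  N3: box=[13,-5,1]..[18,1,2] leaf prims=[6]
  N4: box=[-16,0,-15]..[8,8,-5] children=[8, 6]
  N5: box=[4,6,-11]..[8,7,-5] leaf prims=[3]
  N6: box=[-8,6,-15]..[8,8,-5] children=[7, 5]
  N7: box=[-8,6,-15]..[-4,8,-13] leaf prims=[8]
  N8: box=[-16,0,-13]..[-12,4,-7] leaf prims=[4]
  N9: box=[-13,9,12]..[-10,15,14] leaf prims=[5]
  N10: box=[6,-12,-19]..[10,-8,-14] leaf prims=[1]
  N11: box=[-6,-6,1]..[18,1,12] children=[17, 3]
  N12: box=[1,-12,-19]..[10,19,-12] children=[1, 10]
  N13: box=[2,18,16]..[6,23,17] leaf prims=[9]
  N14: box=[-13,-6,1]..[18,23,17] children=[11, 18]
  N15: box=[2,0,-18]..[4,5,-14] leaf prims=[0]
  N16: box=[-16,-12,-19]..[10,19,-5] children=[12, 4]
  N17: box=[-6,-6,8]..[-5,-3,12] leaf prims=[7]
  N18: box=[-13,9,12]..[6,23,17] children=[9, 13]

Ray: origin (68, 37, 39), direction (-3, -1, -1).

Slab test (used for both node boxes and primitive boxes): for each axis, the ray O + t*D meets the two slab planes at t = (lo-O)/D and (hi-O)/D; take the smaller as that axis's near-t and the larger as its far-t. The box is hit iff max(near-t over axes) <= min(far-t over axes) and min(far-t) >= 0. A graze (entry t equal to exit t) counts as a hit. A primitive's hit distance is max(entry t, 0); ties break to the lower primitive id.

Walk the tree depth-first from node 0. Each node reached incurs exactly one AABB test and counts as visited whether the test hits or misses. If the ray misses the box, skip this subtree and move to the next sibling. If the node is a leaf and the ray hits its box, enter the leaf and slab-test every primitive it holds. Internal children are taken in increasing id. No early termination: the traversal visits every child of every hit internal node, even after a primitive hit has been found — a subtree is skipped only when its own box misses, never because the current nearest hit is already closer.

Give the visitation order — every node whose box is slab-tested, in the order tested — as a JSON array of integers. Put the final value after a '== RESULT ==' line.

Trace the traversal:
N0 x:[50/3,28] y:[14,49] z:[22,58] -> hit [22,28], descend [14, 16]
  N14 x:[50/3,27] y:[14,43] z:[22,38] -> hit [22,27], descend [11, 18]
    N11 x:[50/3,74/3] y:[36,43] z:[27,38] -> miss, prune
    N18 x:[62/3,27] y:[14,28] z:[22,27] -> hit [22,27], descend [9, 13]
      N9 x:[26,27] y:[22,28] z:[25,27] -> hit [26,27] leaf, test {P5@t=26}
      N13 x:[62/3,22] y:[14,19] z:[22,23] -> miss, prune
  N16 x:[58/3,28] y:[18,49] z:[44,58] -> miss, prune

order=[0, 14, 11, 18, 9, 13, 16]  |boxes|=7  |leaves|=1  hit=P5

== RESULT ==
[0, 14, 11, 18, 9, 13, 16]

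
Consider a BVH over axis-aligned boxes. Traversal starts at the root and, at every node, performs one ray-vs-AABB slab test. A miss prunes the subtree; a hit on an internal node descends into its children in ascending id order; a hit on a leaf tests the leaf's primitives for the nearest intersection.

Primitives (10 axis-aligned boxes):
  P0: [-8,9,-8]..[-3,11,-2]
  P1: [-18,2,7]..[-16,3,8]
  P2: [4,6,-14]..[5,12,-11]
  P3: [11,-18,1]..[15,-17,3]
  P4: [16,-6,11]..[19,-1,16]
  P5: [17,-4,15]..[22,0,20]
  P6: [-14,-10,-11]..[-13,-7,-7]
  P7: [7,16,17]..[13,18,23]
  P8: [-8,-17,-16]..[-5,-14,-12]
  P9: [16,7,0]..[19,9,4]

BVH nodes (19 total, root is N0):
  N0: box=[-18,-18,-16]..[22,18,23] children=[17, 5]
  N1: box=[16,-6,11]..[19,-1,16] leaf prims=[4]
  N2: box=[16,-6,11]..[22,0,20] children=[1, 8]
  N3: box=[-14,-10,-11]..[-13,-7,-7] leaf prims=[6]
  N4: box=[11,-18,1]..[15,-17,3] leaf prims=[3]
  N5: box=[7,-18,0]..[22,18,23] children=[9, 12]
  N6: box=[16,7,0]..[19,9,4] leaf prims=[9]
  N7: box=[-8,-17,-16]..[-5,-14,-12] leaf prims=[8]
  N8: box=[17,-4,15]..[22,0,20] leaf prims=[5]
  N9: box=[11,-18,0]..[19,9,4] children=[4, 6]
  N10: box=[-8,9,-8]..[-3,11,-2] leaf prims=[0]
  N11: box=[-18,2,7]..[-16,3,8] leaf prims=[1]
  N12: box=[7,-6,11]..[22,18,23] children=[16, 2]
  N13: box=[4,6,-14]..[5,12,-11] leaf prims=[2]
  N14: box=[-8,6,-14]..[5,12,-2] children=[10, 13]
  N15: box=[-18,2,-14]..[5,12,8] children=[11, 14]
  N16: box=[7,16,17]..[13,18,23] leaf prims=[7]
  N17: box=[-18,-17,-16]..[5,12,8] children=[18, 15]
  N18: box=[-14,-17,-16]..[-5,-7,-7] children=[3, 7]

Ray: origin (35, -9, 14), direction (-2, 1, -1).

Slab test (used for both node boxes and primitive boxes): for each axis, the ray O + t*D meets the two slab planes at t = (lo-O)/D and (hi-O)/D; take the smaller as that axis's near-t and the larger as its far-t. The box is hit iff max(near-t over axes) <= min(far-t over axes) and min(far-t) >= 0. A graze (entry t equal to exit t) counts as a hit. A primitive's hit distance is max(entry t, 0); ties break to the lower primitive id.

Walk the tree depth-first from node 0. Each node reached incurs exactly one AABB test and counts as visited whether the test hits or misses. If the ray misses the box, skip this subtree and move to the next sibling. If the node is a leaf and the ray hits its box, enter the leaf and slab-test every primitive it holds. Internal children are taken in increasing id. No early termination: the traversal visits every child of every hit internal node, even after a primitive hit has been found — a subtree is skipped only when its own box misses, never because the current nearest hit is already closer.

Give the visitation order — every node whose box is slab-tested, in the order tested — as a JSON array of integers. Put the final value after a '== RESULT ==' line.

Trace the traversal:
N0 x:[13/2,53/2] y:[-9,27] z:[-9,30] -> hit [13/2,53/2], descend [5, 17]
  N5 x:[13/2,14] y:[-9,27] z:[-9,14] -> hit [13/2,14], descend [9, 12]
    N9 x:[8,12] y:[-9,18] z:[10,14] -> hit [10,12], descend [4, 6]
      N4 x:[10,12] y:[-9,-8] z:[11,13] -> miss, prune
      N6 x:[8,19/2] y:[16,18] z:[10,14] -> miss, prune
    N12 x:[13/2,14] y:[3,27] z:[-9,3] -> miss, prune
  N17 x:[15,53/2] y:[-8,21] z:[6,30] -> hit [15,21], descend [15, 18]
    N15 x:[15,53/2] y:[11,21] z:[6,28] -> hit [15,21], descend [11, 14]
      N11 x:[51/2,53/2] y:[11,12] z:[6,7] -> miss, prune
      N14 x:[15,43/2] y:[15,21] z:[16,28] -> hit [16,21], descend [10, 13]
        N10 x:[19,43/2] y:[18,20] z:[16,22] -> hit [19,20] leaf, test {P0@t=19}
        N13 x:[15,31/2] y:[15,21] z:[25,28] -> miss, prune
    N18 x:[20,49/2] y:[-8,2] z:[21,30] -> miss, prune

Visited [0, 5, 9, 4, 6, 12, 17, 15, 11, 14, 10, 13, 18]. Tests: 13 box, 1 leaf. Nearest: P0.

== RESULT ==
[0, 5, 9, 4, 6, 12, 17, 15, 11, 14, 10, 13, 18]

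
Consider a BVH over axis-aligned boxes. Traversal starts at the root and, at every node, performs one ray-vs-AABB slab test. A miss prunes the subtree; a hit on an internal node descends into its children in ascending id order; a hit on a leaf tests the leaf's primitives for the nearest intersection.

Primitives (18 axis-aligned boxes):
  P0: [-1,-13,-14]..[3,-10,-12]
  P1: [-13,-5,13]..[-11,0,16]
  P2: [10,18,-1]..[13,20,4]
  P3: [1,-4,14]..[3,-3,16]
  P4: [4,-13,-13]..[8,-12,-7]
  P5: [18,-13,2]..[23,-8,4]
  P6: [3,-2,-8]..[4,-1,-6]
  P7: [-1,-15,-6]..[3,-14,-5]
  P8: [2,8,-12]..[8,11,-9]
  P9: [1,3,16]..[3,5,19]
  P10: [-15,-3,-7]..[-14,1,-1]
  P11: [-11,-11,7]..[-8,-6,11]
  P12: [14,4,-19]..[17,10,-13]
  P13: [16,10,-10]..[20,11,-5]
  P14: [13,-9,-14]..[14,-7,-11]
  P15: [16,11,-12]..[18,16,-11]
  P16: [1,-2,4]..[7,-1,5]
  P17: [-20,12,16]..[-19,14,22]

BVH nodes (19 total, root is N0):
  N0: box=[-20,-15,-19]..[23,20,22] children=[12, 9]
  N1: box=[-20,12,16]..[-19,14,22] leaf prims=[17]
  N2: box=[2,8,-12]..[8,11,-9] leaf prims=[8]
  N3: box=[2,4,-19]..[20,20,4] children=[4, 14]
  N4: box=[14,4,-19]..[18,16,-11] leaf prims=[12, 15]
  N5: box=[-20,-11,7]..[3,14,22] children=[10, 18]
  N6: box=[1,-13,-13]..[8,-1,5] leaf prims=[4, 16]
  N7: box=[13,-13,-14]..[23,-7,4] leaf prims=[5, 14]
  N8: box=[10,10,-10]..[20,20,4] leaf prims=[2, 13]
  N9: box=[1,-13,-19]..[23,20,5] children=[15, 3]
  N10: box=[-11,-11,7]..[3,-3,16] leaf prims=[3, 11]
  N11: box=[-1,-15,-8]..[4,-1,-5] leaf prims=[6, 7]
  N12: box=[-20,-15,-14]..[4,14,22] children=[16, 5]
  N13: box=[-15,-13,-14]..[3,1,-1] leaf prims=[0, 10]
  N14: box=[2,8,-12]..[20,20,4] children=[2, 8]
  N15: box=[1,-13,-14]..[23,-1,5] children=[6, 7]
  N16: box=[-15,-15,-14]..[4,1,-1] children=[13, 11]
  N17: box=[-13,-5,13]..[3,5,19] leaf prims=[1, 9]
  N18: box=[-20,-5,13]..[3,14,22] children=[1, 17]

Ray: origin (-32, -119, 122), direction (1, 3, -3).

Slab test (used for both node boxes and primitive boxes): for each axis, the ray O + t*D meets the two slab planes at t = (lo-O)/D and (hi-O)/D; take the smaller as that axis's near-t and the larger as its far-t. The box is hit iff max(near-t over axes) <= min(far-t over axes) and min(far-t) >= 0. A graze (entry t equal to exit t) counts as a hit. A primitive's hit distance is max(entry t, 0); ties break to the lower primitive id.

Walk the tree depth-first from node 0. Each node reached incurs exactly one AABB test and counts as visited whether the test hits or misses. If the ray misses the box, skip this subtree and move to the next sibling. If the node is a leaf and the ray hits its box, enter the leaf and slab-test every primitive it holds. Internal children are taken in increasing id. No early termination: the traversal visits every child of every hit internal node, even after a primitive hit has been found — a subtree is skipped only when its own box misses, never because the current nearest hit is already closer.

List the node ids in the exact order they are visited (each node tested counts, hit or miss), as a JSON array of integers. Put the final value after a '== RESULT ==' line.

Walk:
N0 x:[12,55] y:[104/3,139/3] z:[100/3,47] -> hit [104/3,139/3], descend [9, 12]
  N9 x:[33,55] y:[106/3,139/3] z:[39,47] -> hit [39,139/3], descend [3, 15]
    N3 x:[34,52] y:[41,139/3] z:[118/3,47] -> hit [41,139/3], descend [4, 14]
      N4 x:[46,50] y:[41,45] z:[133/3,47] -> miss, prune
      N14 x:[34,52] y:[127/3,139/3] z:[118/3,134/3] -> hit [127/3,134/3], descend [2, 8]
        N2 x:[34,40] y:[127/3,130/3] z:[131/3,134/3] -> miss, prune
        N8 x:[42,52] y:[43,139/3] z:[118/3,44] -> hit [43,44] leaf, test {P2(miss), P13(miss)}
    N15 x:[33,55] y:[106/3,118/3] z:[39,136/3] -> hit [39,118/3], descend [6, 7]
      N6 x:[33,40] y:[106/3,118/3] z:[39,45] -> hit [39,118/3] leaf, test {P4(miss), P16@t=39}
      N7 x:[45,55] y:[106/3,112/3] z:[118/3,136/3] -> miss, prune
  N12 x:[12,36] y:[104/3,133/3] z:[100/3,136/3] -> hit [104/3,36], descend [5, 16]
    N5 x:[12,35] y:[36,133/3] z:[100/3,115/3] -> miss, prune
    N16 x:[17,36] y:[104/3,40] z:[41,136/3] -> miss, prune

Visited [0, 9, 3, 4, 14, 2, 8, 15, 6, 7, 12, 5, 16]. Tests: 13 box, 2 leaf. Nearest: P16.

== RESULT ==
[0, 9, 3, 4, 14, 2, 8, 15, 6, 7, 12, 5, 16]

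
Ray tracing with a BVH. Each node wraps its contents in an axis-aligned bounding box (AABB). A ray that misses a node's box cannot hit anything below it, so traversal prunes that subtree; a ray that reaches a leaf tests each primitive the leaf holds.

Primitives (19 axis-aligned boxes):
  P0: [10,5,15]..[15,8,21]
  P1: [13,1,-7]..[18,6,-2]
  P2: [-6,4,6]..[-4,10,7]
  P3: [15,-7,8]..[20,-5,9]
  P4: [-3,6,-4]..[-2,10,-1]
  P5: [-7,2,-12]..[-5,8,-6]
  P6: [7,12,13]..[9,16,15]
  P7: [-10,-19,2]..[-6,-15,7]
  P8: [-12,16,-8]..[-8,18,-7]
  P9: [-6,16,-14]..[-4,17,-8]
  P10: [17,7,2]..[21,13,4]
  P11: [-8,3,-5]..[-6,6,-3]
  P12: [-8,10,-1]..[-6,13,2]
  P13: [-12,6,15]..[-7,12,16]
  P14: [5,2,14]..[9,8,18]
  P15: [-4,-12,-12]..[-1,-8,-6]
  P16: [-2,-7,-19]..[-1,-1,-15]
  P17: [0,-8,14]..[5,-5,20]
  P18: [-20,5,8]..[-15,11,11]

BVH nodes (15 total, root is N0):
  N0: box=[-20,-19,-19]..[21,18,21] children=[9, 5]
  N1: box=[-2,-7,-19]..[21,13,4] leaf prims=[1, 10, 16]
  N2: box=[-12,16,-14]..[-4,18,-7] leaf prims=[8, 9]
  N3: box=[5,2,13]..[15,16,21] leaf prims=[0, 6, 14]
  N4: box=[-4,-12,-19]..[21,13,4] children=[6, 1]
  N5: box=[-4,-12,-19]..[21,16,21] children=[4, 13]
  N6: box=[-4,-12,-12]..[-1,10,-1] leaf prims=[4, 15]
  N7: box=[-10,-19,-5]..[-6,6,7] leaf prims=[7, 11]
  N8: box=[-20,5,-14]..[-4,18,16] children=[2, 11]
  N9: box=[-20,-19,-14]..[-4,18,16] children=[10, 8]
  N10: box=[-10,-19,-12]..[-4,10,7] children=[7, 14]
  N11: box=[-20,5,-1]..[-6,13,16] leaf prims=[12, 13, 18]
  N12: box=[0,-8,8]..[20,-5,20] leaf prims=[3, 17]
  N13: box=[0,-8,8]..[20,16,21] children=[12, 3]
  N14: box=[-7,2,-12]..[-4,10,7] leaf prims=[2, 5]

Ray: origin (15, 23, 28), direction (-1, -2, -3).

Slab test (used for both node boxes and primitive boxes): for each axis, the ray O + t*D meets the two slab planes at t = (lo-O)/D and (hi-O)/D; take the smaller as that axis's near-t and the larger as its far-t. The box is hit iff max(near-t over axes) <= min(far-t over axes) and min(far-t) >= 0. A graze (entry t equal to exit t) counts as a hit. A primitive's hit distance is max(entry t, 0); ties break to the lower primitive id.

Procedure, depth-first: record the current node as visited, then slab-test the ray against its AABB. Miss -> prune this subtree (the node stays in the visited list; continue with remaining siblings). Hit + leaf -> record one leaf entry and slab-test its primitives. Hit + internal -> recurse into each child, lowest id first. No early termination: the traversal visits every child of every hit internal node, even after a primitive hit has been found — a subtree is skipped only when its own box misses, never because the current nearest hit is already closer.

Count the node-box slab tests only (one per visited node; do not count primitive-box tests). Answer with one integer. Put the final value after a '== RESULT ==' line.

Trace the traversal:
N0 x:[-6,35] y:[5/2,21] z:[7/3,47/3] -> hit [5/2,47/3], descend [5, 9]
  N5 x:[-6,19] y:[7/2,35/2] z:[7/3,47/3] -> hit [7/2,47/3], descend [4, 13]
    N4 x:[-6,19] y:[5,35/2] z:[8,47/3] -> hit [8,47/3], descend [1, 6]
      N1 x:[-6,17] y:[5,15] z:[8,47/3] -> hit [8,15] leaf, test {P1(miss), P10(miss), P16(miss)}
      N6 x:[16,19] y:[13/2,35/2] z:[29/3,40/3] -> miss, prune
    N13 x:[-5,15] y:[7/2,31/2] z:[7/3,20/3] -> hit [7/2,20/3], descend [3, 12]
      N3 x:[0,10] y:[7/2,21/2] z:[7/3,5] -> hit [7/2,5] leaf, test {P0(miss), P6(miss), P14(miss)}
      N12 x:[-5,15] y:[14,31/2] z:[8/3,20/3] -> miss, prune
  N9 x:[19,35] y:[5/2,21] z:[4,14] -> miss, prune

Summary -> nodes [0, 5, 4, 1, 6, 13, 3, 12, 9]; box-tests=9; leaf-entries=2; first=miss

== RESULT ==
9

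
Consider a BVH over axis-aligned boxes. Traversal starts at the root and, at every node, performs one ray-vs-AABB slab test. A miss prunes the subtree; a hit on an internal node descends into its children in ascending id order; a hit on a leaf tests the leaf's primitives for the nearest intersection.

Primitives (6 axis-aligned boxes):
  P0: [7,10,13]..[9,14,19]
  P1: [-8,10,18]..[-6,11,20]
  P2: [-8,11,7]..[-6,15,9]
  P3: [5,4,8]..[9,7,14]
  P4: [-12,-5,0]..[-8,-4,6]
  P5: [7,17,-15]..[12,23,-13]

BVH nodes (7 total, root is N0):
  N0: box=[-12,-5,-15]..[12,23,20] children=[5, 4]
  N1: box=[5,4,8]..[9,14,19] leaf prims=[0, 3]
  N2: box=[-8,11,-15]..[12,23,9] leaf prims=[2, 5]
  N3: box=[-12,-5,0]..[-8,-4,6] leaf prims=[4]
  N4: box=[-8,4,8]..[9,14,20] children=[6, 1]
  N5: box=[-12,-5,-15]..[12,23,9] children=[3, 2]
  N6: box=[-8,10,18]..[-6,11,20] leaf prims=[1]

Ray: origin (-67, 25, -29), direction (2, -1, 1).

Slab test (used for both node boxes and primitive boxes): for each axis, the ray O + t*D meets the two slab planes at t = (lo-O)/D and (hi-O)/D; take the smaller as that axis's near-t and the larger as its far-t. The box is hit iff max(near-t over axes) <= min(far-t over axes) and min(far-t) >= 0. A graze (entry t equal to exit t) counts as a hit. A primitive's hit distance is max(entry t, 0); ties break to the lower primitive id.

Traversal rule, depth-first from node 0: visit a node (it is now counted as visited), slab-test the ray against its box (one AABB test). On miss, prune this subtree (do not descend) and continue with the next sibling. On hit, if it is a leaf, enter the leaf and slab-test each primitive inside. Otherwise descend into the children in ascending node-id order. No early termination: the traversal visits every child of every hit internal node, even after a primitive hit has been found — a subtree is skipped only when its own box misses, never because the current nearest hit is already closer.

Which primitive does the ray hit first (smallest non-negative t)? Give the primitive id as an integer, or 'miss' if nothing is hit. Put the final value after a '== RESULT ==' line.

Walk:
N0 x:[55/2,79/2] y:[2,30] z:[14,49] -> hit [55/2,30], descend [4, 5]
  N4 x:[59/2,38] y:[11,21] z:[37,49] -> miss, prune
  N5 x:[55/2,79/2] y:[2,30] z:[14,38] -> hit [55/2,30], descend [2, 3]
    N2 x:[59/2,79/2] y:[2,14] z:[14,38] -> miss, prune
    N3 x:[55/2,59/2] y:[29,30] z:[29,35] -> hit [29,59/2] leaf, test {P4@t=29}

Summary -> nodes [0, 4, 5, 2, 3]; box-tests=5; leaf-entries=1; first=P4

== RESULT ==
4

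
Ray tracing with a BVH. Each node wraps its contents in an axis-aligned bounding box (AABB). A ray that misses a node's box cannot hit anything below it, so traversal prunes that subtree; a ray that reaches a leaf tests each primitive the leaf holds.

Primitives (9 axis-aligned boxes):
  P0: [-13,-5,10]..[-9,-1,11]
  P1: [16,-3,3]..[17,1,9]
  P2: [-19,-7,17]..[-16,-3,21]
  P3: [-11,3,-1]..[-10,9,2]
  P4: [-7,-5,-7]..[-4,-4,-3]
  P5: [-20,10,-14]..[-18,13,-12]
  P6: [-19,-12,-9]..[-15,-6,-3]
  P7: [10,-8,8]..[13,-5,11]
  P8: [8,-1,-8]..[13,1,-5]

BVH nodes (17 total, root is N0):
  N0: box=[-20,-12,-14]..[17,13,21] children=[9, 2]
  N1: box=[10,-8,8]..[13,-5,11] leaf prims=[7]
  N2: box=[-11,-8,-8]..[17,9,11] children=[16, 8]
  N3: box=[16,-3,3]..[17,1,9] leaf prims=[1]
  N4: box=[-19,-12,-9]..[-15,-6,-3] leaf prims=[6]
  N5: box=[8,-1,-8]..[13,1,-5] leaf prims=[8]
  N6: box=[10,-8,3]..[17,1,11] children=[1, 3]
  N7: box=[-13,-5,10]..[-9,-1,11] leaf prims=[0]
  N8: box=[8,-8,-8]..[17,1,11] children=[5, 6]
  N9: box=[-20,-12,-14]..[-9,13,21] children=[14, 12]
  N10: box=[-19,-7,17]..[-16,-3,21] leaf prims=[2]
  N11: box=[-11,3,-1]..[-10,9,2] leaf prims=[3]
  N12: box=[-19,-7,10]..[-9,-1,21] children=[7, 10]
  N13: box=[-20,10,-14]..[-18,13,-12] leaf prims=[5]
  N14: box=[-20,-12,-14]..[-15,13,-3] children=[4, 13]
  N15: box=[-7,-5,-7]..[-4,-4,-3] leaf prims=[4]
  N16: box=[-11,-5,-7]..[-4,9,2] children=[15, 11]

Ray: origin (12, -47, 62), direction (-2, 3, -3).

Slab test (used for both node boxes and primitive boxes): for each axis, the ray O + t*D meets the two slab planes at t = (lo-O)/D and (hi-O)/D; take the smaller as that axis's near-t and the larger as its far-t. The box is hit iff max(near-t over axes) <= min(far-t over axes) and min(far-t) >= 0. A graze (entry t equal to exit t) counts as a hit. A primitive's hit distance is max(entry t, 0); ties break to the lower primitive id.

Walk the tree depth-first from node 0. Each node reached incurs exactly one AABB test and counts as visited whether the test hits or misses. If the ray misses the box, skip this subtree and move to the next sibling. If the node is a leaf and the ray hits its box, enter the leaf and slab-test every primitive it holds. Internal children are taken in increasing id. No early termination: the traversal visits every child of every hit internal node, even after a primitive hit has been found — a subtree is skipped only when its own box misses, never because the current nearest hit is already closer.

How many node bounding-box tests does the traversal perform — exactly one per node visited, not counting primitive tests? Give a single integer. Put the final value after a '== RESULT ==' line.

Traverse from the root:
N0 x:[-5/2,16] y:[35/3,20] z:[41/3,76/3] -> hit [41/3,16], descend [2, 9]
  N2 x:[-5/2,23/2] y:[13,56/3] z:[17,70/3] -> miss, prune
  N9 x:[21/2,16] y:[35/3,20] z:[41/3,76/3] -> hit [41/3,16], descend [12, 14]
    N12 x:[21/2,31/2] y:[40/3,46/3] z:[41/3,52/3] -> hit [41/3,46/3], descend [7, 10]
      N7 x:[21/2,25/2] y:[14,46/3] z:[17,52/3] -> miss, prune
      N10 x:[14,31/2] y:[40/3,44/3] z:[41/3,15] -> hit [14,44/3] leaf, test {P2@t=14}
    N14 x:[27/2,16] y:[35/3,20] z:[65/3,76/3] -> miss, prune

Summary -> nodes [0, 2, 9, 12, 7, 10, 14]; box-tests=7; leaf-entries=1; first=P2

== RESULT ==
7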